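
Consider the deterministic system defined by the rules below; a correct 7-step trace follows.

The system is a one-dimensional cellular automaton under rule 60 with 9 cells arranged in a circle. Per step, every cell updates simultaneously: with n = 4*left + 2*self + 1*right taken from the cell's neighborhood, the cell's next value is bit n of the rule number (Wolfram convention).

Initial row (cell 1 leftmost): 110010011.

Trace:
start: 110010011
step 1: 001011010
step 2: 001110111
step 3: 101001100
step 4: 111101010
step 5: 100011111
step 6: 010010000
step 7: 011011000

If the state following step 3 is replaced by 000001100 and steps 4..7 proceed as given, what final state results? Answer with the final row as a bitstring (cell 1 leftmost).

state after step 3 := 000001100
step 4: 000001010
step 5: 000001111
step 6: 100001000
step 7: 110001100

110001100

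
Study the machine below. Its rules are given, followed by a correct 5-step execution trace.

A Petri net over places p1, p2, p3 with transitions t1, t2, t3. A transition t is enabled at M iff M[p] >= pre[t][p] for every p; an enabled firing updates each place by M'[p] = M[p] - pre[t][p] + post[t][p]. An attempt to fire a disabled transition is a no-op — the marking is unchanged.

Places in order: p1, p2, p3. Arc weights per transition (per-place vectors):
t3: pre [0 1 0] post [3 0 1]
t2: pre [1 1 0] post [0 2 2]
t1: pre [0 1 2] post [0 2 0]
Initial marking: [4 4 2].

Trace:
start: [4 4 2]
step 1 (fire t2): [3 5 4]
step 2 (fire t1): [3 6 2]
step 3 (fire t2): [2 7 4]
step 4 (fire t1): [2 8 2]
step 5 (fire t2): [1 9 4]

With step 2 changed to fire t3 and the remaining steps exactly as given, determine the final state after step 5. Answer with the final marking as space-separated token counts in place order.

4 7 7

(re-executing from step 2 with the substitution; state before step 2: [3 5 4])
step 2 (fire t3): [6 4 5]
step 3 (fire t2): [5 5 7]
step 4 (fire t1): [5 6 5]
step 5 (fire t2): [4 7 7]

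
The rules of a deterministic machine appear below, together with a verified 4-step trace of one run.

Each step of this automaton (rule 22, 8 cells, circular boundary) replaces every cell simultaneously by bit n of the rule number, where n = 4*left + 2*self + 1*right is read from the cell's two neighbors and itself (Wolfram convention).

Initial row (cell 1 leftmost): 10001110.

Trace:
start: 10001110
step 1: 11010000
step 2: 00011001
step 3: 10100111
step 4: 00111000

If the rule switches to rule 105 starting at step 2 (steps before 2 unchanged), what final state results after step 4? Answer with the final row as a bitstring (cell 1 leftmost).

(re-executing steps 2..4 under rule 105; state before step 2: 11010000)
step 2: 11100110
step 3: 10100111
step 4: 11000100

11000100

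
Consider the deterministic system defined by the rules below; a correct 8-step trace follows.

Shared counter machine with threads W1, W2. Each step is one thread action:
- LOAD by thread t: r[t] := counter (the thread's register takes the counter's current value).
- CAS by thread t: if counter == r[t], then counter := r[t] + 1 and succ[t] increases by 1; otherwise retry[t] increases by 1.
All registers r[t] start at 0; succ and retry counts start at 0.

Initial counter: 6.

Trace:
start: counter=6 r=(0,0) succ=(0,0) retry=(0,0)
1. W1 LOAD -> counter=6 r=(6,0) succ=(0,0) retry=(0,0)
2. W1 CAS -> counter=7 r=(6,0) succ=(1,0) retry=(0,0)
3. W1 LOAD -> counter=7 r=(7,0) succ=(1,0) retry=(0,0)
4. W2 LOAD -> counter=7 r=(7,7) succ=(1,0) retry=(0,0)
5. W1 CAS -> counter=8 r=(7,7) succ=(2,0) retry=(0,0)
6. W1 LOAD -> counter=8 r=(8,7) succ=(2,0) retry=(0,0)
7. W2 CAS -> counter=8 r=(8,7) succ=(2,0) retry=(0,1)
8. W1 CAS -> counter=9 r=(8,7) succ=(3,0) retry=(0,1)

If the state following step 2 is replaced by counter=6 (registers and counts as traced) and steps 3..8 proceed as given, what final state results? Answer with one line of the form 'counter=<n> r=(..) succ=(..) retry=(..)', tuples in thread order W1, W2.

state after step 2 := counter=6 r=(6,0) succ=(1,0) retry=(0,0)
3. W1 LOAD -> counter=6 r=(6,0) succ=(1,0) retry=(0,0)
4. W2 LOAD -> counter=6 r=(6,6) succ=(1,0) retry=(0,0)
5. W1 CAS -> counter=7 r=(6,6) succ=(2,0) retry=(0,0)
6. W1 LOAD -> counter=7 r=(7,6) succ=(2,0) retry=(0,0)
7. W2 CAS -> counter=7 r=(7,6) succ=(2,0) retry=(0,1)
8. W1 CAS -> counter=8 r=(7,6) succ=(3,0) retry=(0,1)

counter=8 r=(7,6) succ=(3,0) retry=(0,1)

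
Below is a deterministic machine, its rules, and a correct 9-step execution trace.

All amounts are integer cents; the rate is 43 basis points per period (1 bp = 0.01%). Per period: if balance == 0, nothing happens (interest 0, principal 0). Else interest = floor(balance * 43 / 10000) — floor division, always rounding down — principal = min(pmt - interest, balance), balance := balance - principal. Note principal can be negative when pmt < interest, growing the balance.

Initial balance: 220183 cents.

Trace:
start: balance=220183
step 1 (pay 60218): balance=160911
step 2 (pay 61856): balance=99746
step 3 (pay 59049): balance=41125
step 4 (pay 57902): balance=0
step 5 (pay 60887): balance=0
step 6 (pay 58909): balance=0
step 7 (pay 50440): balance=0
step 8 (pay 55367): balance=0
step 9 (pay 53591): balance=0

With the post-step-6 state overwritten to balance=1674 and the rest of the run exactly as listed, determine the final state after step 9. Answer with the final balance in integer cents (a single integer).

0

state after step 6 := balance=1674
step 7 (pay 50440): balance=0
step 8 (pay 55367): balance=0
step 9 (pay 53591): balance=0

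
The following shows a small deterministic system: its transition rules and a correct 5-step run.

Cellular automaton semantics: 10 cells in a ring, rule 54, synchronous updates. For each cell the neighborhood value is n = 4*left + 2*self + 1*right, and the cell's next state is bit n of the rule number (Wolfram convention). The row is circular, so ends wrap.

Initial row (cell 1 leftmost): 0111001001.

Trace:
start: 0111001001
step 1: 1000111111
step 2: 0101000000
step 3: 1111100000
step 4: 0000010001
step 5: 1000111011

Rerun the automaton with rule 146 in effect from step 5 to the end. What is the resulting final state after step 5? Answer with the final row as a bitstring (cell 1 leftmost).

(re-executing step 5 under rule 146; state before step 5: 0000010001)
step 5: 1000101010

1000101010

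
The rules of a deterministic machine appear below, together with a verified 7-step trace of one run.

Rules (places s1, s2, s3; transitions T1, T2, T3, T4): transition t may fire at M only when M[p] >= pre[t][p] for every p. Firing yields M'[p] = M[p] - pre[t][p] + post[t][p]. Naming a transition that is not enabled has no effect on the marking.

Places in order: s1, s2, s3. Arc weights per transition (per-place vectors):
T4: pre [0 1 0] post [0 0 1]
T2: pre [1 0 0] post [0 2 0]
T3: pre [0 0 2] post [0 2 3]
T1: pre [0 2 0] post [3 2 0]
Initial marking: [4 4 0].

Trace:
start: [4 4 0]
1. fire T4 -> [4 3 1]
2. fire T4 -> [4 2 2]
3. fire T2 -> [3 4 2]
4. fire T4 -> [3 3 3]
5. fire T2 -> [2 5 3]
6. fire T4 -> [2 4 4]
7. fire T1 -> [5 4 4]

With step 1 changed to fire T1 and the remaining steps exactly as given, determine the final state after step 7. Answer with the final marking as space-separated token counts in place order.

(re-executing from step 1 with the substitution; state before step 1: [4 4 0])
1. fire T1 -> [7 4 0]
2. fire T4 -> [7 3 1]
3. fire T2 -> [6 5 1]
4. fire T4 -> [6 4 2]
5. fire T2 -> [5 6 2]
6. fire T4 -> [5 5 3]
7. fire T1 -> [8 5 3]

8 5 3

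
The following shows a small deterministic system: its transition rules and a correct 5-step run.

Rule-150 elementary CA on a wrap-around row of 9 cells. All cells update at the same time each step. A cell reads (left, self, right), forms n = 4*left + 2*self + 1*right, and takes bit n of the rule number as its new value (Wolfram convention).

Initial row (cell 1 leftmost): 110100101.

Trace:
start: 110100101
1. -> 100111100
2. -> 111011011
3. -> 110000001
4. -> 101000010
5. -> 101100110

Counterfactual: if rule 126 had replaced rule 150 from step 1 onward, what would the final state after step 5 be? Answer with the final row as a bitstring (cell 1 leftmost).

000111100

(re-executing steps 1..5 under rule 126; state before step 1: 110100101)
1. -> 011111111
2. -> 110000001
3. -> 011000011
4. -> 111100111
5. -> 000111100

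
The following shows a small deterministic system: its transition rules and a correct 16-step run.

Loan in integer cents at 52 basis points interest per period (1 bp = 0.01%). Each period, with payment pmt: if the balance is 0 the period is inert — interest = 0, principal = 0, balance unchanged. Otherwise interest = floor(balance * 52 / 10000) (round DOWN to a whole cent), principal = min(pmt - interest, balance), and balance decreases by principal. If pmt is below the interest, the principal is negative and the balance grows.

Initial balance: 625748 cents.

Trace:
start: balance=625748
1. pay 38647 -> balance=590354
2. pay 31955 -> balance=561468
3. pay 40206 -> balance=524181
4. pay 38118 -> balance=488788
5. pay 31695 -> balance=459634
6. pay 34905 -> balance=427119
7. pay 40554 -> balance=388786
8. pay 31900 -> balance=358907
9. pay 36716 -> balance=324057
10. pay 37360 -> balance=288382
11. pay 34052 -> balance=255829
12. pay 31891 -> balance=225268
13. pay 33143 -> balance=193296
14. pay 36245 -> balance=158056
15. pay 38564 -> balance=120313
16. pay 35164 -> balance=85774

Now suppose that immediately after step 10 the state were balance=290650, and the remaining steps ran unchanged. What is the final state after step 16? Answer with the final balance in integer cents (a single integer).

88114

state after step 10 := balance=290650
11. pay 34052 -> balance=258109
12. pay 31891 -> balance=227560
13. pay 33143 -> balance=195600
14. pay 36245 -> balance=160372
15. pay 38564 -> balance=122641
16. pay 35164 -> balance=88114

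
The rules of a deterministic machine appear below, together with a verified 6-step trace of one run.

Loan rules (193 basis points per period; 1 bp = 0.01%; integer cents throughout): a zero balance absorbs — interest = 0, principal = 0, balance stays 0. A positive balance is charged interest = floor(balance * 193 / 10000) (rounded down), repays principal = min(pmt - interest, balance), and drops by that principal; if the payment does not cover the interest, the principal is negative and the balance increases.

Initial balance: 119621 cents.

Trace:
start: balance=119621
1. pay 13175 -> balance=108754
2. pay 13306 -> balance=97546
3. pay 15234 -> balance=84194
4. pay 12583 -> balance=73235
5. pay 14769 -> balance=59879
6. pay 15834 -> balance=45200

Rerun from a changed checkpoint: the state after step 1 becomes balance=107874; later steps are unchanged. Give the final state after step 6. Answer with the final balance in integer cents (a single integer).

44233

state after step 1 := balance=107874
2. pay 13306 -> balance=96649
3. pay 15234 -> balance=83280
4. pay 12583 -> balance=72304
5. pay 14769 -> balance=58930
6. pay 15834 -> balance=44233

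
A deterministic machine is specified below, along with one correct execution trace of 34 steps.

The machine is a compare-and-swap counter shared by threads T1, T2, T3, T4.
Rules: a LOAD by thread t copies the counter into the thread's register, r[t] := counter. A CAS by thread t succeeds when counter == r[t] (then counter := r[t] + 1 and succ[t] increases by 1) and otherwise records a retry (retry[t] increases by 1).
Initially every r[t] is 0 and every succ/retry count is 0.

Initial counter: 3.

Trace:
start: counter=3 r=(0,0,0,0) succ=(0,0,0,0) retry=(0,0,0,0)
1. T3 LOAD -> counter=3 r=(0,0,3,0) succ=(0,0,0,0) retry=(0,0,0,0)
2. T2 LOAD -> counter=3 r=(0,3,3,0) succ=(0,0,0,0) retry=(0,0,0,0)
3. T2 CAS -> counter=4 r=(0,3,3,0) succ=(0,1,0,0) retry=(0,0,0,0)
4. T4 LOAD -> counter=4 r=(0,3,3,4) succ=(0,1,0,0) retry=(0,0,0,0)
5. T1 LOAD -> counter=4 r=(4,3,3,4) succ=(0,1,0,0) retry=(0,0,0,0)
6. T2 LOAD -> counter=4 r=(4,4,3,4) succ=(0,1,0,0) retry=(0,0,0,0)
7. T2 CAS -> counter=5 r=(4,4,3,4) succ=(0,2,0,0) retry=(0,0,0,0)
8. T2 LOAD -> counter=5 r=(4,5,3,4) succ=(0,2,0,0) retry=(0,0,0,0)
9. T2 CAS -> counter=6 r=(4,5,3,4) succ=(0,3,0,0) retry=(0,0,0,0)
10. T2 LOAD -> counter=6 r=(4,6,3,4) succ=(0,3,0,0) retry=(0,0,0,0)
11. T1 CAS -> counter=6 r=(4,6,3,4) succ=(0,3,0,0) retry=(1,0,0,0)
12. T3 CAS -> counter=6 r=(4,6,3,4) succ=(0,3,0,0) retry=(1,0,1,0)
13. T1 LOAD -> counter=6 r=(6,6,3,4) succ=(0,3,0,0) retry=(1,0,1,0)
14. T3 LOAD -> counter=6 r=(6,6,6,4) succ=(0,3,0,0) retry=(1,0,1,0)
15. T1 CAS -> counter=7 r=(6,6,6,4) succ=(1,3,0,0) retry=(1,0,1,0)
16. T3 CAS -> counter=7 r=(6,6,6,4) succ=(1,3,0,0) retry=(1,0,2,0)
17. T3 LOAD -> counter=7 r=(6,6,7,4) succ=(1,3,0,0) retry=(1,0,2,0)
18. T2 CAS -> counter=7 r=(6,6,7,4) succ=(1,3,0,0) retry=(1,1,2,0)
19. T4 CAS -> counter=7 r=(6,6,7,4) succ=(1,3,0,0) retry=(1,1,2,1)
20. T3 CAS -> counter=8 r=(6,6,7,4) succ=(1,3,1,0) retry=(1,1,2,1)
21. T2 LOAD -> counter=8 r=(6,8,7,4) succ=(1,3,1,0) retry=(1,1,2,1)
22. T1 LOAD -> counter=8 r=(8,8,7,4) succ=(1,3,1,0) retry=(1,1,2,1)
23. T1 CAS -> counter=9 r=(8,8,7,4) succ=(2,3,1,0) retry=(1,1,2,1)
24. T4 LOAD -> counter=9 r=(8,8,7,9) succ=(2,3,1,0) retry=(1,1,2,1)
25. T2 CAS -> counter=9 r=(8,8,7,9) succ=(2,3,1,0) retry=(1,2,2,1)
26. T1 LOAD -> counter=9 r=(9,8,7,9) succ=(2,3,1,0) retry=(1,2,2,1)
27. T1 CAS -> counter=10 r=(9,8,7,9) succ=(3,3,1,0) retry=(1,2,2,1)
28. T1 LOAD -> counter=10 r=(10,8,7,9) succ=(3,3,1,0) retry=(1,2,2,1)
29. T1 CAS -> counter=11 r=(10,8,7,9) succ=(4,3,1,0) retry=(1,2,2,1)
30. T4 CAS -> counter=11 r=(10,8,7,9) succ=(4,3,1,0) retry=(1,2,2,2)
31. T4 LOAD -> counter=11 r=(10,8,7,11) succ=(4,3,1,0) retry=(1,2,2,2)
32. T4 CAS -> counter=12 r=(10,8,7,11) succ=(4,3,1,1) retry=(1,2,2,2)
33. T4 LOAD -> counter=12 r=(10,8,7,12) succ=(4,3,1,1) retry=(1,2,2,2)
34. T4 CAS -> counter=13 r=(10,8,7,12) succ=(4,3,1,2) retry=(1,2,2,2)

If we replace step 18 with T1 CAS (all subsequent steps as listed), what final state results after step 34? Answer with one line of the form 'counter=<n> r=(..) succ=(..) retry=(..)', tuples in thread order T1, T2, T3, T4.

counter=13 r=(10,8,7,12) succ=(4,3,1,2) retry=(2,1,2,2)

(re-executing from step 18 with the substitution; state before step 18: counter=7 r=(6,6,7,4) succ=(1,3,0,0) retry=(1,0,2,0))
18. T1 CAS -> counter=7 r=(6,6,7,4) succ=(1,3,0,0) retry=(2,0,2,0)
19. T4 CAS -> counter=7 r=(6,6,7,4) succ=(1,3,0,0) retry=(2,0,2,1)
20. T3 CAS -> counter=8 r=(6,6,7,4) succ=(1,3,1,0) retry=(2,0,2,1)
21. T2 LOAD -> counter=8 r=(6,8,7,4) succ=(1,3,1,0) retry=(2,0,2,1)
22. T1 LOAD -> counter=8 r=(8,8,7,4) succ=(1,3,1,0) retry=(2,0,2,1)
23. T1 CAS -> counter=9 r=(8,8,7,4) succ=(2,3,1,0) retry=(2,0,2,1)
24. T4 LOAD -> counter=9 r=(8,8,7,9) succ=(2,3,1,0) retry=(2,0,2,1)
25. T2 CAS -> counter=9 r=(8,8,7,9) succ=(2,3,1,0) retry=(2,1,2,1)
26. T1 LOAD -> counter=9 r=(9,8,7,9) succ=(2,3,1,0) retry=(2,1,2,1)
27. T1 CAS -> counter=10 r=(9,8,7,9) succ=(3,3,1,0) retry=(2,1,2,1)
28. T1 LOAD -> counter=10 r=(10,8,7,9) succ=(3,3,1,0) retry=(2,1,2,1)
29. T1 CAS -> counter=11 r=(10,8,7,9) succ=(4,3,1,0) retry=(2,1,2,1)
30. T4 CAS -> counter=11 r=(10,8,7,9) succ=(4,3,1,0) retry=(2,1,2,2)
31. T4 LOAD -> counter=11 r=(10,8,7,11) succ=(4,3,1,0) retry=(2,1,2,2)
32. T4 CAS -> counter=12 r=(10,8,7,11) succ=(4,3,1,1) retry=(2,1,2,2)
33. T4 LOAD -> counter=12 r=(10,8,7,12) succ=(4,3,1,1) retry=(2,1,2,2)
34. T4 CAS -> counter=13 r=(10,8,7,12) succ=(4,3,1,2) retry=(2,1,2,2)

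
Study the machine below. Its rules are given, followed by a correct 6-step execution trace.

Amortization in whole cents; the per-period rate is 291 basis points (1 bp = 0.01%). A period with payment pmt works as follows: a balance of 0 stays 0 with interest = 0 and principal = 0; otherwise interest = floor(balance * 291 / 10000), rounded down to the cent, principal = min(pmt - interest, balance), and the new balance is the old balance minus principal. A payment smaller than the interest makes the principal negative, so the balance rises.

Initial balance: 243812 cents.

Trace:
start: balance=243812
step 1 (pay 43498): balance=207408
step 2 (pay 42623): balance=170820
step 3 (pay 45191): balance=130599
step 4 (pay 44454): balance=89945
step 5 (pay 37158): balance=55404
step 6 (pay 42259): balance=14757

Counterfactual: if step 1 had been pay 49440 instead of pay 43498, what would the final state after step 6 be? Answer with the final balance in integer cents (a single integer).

7898

(re-executing from step 1 with the substitution; state before step 1: balance=243812)
step 1 (pay 49440): balance=201466
step 2 (pay 42623): balance=164705
step 3 (pay 45191): balance=124306
step 4 (pay 44454): balance=83469
step 5 (pay 37158): balance=48739
step 6 (pay 42259): balance=7898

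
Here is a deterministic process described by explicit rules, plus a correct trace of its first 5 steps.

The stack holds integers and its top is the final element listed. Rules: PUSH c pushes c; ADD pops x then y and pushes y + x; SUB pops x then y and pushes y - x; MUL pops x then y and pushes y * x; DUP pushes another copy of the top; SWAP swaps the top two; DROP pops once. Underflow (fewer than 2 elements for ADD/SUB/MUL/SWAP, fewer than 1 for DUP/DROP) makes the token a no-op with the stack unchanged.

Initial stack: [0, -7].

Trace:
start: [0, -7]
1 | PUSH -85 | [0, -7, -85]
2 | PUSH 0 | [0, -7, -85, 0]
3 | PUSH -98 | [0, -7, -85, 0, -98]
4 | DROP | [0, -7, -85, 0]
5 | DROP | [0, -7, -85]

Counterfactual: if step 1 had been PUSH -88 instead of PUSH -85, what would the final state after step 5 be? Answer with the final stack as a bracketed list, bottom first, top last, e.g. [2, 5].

[0, -7, -88]

(re-executing from step 1 with the substitution; state before step 1: [0, -7])
1 | PUSH -88 | [0, -7, -88]
2 | PUSH 0 | [0, -7, -88, 0]
3 | PUSH -98 | [0, -7, -88, 0, -98]
4 | DROP | [0, -7, -88, 0]
5 | DROP | [0, -7, -88]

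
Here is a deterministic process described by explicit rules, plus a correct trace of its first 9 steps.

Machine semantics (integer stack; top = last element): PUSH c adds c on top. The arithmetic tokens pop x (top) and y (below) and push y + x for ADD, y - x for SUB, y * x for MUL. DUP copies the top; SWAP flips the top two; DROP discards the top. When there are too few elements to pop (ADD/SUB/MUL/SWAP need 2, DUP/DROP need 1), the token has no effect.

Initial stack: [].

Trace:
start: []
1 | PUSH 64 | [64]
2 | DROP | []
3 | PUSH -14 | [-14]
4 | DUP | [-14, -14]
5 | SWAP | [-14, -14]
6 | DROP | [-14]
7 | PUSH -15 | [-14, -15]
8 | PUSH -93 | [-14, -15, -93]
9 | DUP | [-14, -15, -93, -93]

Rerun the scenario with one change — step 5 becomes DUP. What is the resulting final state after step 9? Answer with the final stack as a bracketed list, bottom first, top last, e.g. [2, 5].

[-14, -14, -15, -93, -93]

(re-executing from step 5 with the substitution; state before step 5: [-14, -14])
5 | DUP | [-14, -14, -14]
6 | DROP | [-14, -14]
7 | PUSH -15 | [-14, -14, -15]
8 | PUSH -93 | [-14, -14, -15, -93]
9 | DUP | [-14, -14, -15, -93, -93]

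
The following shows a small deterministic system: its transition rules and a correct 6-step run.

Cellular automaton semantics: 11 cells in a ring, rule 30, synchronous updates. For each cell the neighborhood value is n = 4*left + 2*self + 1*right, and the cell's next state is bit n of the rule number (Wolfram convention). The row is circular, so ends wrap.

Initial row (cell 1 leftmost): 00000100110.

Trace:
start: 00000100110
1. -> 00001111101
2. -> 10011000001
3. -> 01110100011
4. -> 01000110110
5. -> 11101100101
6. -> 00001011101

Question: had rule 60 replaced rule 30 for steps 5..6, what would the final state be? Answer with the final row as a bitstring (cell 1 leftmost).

(re-executing steps 5..6 under rule 60; state before step 5: 01000110110)
5. -> 01100101101
6. -> 11010111011

11010111011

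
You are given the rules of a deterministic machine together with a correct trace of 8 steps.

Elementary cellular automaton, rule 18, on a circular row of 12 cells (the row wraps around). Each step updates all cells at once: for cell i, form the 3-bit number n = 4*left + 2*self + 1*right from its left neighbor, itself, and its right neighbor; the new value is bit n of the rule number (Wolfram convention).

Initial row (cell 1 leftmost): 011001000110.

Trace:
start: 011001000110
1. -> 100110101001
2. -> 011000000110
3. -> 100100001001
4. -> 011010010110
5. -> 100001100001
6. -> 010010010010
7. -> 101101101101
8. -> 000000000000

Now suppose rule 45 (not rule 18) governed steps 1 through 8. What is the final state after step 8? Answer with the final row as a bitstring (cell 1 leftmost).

001001101010

(re-executing steps 1..8 under rule 45; state before step 1: 011001000110)
1. -> 010001010100
2. -> 010101111101
3. -> 111111000011
4. -> 000000011010
5. -> 111111010110
6. -> 100000111101
7. -> 001110100011
8. -> 001001101010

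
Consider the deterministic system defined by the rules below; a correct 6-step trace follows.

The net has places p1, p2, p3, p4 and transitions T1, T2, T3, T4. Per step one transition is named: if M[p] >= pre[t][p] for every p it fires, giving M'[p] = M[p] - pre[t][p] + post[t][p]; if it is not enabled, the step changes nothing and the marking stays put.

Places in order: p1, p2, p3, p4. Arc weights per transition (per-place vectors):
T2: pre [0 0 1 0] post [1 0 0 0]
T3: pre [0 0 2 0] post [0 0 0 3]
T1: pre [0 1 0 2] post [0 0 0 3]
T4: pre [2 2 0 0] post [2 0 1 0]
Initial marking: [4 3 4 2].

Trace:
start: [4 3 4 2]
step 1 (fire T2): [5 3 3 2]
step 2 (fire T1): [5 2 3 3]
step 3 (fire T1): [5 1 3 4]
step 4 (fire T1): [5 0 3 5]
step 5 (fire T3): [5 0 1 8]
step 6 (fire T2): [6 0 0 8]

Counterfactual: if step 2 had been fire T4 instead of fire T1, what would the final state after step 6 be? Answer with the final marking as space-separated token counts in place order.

(re-executing from step 2 with the substitution; state before step 2: [5 3 3 2])
step 2 (fire T4): [5 1 4 2]
step 3 (fire T1): [5 0 4 3]
step 4 (fire T1): [5 0 4 3]
step 5 (fire T3): [5 0 2 6]
step 6 (fire T2): [6 0 1 6]

6 0 1 6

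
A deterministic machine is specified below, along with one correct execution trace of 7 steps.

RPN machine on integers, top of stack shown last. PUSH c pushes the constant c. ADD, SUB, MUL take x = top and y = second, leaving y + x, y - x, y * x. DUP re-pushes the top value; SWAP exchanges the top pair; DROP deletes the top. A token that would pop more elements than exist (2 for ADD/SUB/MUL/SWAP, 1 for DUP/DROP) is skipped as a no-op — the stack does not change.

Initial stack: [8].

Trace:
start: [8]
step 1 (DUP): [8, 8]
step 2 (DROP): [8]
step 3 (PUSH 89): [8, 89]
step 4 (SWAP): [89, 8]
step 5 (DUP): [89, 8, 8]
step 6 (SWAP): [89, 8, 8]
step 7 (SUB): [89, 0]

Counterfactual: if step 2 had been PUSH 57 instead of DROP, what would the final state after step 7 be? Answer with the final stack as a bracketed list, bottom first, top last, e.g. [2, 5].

[8, 8, 89, 0]

(re-executing from step 2 with the substitution; state before step 2: [8, 8])
step 2 (PUSH 57): [8, 8, 57]
step 3 (PUSH 89): [8, 8, 57, 89]
step 4 (SWAP): [8, 8, 89, 57]
step 5 (DUP): [8, 8, 89, 57, 57]
step 6 (SWAP): [8, 8, 89, 57, 57]
step 7 (SUB): [8, 8, 89, 0]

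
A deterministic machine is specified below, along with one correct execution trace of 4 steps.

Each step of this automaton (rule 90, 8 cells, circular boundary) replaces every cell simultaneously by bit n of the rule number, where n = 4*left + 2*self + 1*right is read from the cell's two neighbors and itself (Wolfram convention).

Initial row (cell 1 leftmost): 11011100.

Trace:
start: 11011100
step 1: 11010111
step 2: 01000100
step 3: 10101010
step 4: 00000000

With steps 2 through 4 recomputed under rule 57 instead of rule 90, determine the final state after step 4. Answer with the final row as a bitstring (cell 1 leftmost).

01010110

(re-executing steps 2..4 under rule 57; state before step 2: 11010111)
step 2: 00101100
step 3: 10011011
step 4: 01010110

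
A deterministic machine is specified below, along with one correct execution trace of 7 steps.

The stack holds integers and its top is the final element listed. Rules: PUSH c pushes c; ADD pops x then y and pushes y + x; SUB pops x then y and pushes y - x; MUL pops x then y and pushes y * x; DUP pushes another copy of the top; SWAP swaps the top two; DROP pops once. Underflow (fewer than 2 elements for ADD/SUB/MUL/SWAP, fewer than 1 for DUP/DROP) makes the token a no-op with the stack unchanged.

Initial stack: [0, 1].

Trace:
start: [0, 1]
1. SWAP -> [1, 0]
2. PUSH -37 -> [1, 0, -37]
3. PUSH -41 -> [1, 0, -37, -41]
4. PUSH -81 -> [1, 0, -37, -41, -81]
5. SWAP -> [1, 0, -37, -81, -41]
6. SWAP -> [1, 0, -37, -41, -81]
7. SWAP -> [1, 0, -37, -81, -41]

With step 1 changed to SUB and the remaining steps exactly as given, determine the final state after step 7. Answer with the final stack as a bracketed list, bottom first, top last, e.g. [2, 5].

(re-executing from step 1 with the substitution; state before step 1: [0, 1])
1. SUB -> [-1]
2. PUSH -37 -> [-1, -37]
3. PUSH -41 -> [-1, -37, -41]
4. PUSH -81 -> [-1, -37, -41, -81]
5. SWAP -> [-1, -37, -81, -41]
6. SWAP -> [-1, -37, -41, -81]
7. SWAP -> [-1, -37, -81, -41]

[-1, -37, -81, -41]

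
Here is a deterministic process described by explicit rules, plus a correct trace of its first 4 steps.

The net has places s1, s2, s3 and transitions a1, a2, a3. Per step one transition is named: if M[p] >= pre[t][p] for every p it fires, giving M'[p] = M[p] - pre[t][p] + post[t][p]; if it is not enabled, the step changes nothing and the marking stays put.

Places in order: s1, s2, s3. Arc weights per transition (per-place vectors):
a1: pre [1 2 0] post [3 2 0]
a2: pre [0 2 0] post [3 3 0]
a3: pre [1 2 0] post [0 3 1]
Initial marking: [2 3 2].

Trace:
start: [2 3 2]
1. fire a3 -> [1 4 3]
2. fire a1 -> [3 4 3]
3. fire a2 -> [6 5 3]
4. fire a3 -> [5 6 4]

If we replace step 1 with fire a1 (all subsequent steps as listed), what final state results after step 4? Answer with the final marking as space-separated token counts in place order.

8 5 3

(re-executing from step 1 with the substitution; state before step 1: [2 3 2])
1. fire a1 -> [4 3 2]
2. fire a1 -> [6 3 2]
3. fire a2 -> [9 4 2]
4. fire a3 -> [8 5 3]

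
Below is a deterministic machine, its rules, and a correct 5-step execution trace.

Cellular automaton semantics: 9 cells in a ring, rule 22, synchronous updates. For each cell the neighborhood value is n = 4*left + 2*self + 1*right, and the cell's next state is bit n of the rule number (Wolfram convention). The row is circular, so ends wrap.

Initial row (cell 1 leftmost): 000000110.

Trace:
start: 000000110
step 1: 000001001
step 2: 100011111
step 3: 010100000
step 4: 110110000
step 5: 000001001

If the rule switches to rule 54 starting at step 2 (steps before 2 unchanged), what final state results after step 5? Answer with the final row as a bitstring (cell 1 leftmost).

(re-executing steps 2..5 under rule 54; state before step 2: 000001001)
step 2: 100011111
step 3: 010100000
step 4: 111110000
step 5: 000001001

000001001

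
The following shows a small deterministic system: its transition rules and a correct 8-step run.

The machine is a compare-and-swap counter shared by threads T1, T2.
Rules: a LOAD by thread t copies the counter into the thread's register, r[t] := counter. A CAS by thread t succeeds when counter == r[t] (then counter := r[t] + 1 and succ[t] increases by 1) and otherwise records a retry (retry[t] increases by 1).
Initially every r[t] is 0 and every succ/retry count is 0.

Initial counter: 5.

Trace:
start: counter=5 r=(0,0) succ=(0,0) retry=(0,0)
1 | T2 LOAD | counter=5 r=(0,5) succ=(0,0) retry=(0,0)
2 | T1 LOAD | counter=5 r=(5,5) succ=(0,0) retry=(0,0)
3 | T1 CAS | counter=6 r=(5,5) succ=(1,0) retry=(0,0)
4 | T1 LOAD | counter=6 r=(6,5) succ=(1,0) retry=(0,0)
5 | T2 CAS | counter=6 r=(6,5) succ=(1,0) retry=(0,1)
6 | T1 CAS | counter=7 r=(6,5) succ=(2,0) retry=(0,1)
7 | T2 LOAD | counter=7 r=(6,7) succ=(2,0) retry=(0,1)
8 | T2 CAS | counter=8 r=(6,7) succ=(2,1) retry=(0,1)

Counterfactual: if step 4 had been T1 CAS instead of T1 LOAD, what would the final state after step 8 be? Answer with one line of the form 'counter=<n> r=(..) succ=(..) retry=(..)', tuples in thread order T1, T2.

(re-executing from step 4 with the substitution; state before step 4: counter=6 r=(5,5) succ=(1,0) retry=(0,0))
4 | T1 CAS | counter=6 r=(5,5) succ=(1,0) retry=(1,0)
5 | T2 CAS | counter=6 r=(5,5) succ=(1,0) retry=(1,1)
6 | T1 CAS | counter=6 r=(5,5) succ=(1,0) retry=(2,1)
7 | T2 LOAD | counter=6 r=(5,6) succ=(1,0) retry=(2,1)
8 | T2 CAS | counter=7 r=(5,6) succ=(1,1) retry=(2,1)

counter=7 r=(5,6) succ=(1,1) retry=(2,1)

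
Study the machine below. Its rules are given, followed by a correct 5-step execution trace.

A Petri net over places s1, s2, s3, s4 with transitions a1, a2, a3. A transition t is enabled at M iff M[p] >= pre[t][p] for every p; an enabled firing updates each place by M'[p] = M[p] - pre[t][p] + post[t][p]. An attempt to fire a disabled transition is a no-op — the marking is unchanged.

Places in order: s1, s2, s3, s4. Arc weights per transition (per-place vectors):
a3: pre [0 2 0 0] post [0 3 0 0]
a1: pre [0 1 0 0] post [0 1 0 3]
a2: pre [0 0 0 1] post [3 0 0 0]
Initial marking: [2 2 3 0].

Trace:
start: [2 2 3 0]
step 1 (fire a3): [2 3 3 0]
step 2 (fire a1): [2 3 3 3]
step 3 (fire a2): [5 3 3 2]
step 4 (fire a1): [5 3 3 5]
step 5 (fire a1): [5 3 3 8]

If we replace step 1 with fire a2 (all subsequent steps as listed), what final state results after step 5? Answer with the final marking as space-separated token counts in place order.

5 2 3 8

(re-executing from step 1 with the substitution; state before step 1: [2 2 3 0])
step 1 (fire a2): [2 2 3 0]
step 2 (fire a1): [2 2 3 3]
step 3 (fire a2): [5 2 3 2]
step 4 (fire a1): [5 2 3 5]
step 5 (fire a1): [5 2 3 8]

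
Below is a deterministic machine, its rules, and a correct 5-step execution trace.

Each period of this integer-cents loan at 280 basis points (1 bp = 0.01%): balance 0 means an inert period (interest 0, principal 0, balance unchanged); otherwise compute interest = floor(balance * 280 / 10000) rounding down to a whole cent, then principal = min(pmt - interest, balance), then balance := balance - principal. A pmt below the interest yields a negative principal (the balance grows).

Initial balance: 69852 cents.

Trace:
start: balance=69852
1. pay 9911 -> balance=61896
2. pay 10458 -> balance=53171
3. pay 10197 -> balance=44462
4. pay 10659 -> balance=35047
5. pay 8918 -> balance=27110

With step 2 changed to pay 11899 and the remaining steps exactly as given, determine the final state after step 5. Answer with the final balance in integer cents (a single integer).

(re-executing from step 2 with the substitution; state before step 2: balance=61896)
2. pay 11899 -> balance=51730
3. pay 10197 -> balance=42981
4. pay 10659 -> balance=33525
5. pay 8918 -> balance=25545

25545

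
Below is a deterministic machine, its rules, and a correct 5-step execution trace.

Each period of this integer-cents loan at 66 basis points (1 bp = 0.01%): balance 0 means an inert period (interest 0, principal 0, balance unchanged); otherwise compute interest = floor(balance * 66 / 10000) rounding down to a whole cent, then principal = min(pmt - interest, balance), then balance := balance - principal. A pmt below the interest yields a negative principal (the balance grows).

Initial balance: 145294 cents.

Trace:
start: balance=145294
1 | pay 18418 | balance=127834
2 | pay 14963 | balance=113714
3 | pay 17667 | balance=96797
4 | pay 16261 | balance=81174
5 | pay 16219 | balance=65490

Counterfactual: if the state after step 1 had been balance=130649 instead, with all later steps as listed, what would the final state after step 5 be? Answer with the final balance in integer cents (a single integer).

state after step 1 := balance=130649
2 | pay 14963 | balance=116548
3 | pay 17667 | balance=99650
4 | pay 16261 | balance=84046
5 | pay 16219 | balance=68381

68381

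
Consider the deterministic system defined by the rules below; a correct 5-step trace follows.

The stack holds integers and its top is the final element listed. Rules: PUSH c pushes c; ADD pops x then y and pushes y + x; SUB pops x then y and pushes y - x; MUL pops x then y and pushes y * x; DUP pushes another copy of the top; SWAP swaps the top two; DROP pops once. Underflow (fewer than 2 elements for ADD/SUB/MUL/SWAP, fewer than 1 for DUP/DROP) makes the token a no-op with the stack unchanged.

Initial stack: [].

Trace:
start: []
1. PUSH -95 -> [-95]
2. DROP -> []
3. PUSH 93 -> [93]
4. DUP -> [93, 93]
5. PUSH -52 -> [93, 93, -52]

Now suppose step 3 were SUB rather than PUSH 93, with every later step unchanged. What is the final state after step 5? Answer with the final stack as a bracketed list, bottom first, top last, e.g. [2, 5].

[-52]

(re-executing from step 3 with the substitution; state before step 3: [])
3. SUB -> []
4. DUP -> []
5. PUSH -52 -> [-52]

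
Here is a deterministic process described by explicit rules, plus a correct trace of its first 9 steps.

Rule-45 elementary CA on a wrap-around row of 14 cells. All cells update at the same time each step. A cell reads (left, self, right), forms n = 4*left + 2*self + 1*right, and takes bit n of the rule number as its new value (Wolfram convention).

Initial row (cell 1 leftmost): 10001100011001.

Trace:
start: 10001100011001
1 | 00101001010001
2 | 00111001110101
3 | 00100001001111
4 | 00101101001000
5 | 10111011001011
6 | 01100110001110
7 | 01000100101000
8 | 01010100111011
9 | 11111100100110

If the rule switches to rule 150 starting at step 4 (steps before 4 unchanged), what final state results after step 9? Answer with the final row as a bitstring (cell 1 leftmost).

10110011010000

(re-executing steps 4..9 under rule 150; state before step 4: 00100001001111)
4 | 11110011110110
5 | 01101101100000
6 | 10000000010000
7 | 11000000111001
8 | 10100001010110
9 | 10110011010000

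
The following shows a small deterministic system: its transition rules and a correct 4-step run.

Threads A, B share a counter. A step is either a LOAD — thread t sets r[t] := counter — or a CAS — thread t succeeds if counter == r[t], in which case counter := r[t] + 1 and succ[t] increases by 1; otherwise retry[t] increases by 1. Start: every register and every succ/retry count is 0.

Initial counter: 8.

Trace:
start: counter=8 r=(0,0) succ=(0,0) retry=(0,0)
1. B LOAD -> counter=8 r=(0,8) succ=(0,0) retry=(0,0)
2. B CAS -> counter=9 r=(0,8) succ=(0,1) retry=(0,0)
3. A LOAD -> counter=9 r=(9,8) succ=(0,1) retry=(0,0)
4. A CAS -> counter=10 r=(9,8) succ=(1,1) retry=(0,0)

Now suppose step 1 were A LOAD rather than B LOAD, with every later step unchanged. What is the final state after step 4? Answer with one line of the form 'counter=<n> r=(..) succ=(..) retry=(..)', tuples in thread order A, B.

counter=9 r=(8,0) succ=(1,0) retry=(0,1)

(re-executing from step 1 with the substitution; state before step 1: counter=8 r=(0,0) succ=(0,0) retry=(0,0))
1. A LOAD -> counter=8 r=(8,0) succ=(0,0) retry=(0,0)
2. B CAS -> counter=8 r=(8,0) succ=(0,0) retry=(0,1)
3. A LOAD -> counter=8 r=(8,0) succ=(0,0) retry=(0,1)
4. A CAS -> counter=9 r=(8,0) succ=(1,0) retry=(0,1)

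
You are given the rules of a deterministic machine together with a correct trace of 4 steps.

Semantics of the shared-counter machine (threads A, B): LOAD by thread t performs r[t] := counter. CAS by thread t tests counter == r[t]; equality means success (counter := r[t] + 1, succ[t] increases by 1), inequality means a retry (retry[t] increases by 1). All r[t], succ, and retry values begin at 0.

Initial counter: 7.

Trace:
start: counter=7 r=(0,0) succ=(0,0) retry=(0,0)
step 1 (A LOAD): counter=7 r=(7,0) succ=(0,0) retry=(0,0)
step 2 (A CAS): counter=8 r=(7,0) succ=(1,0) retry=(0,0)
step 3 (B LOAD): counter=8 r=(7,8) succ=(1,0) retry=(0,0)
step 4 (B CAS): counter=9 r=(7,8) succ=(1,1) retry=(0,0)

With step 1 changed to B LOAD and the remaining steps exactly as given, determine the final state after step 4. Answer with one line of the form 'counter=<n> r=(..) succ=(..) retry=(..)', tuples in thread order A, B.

counter=8 r=(0,7) succ=(0,1) retry=(1,0)

(re-executing from step 1 with the substitution; state before step 1: counter=7 r=(0,0) succ=(0,0) retry=(0,0))
step 1 (B LOAD): counter=7 r=(0,7) succ=(0,0) retry=(0,0)
step 2 (A CAS): counter=7 r=(0,7) succ=(0,0) retry=(1,0)
step 3 (B LOAD): counter=7 r=(0,7) succ=(0,0) retry=(1,0)
step 4 (B CAS): counter=8 r=(0,7) succ=(0,1) retry=(1,0)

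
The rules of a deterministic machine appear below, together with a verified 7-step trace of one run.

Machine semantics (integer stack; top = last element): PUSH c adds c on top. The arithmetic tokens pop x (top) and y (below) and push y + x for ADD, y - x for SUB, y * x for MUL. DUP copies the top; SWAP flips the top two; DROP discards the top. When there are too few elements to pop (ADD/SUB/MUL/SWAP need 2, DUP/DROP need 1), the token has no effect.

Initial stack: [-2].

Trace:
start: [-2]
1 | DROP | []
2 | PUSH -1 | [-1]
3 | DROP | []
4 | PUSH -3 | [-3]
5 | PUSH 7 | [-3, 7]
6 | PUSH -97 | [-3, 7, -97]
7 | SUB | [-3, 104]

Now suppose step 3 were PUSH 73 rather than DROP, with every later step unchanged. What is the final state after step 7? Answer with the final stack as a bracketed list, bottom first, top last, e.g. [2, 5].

(re-executing from step 3 with the substitution; state before step 3: [-1])
3 | PUSH 73 | [-1, 73]
4 | PUSH -3 | [-1, 73, -3]
5 | PUSH 7 | [-1, 73, -3, 7]
6 | PUSH -97 | [-1, 73, -3, 7, -97]
7 | SUB | [-1, 73, -3, 104]

[-1, 73, -3, 104]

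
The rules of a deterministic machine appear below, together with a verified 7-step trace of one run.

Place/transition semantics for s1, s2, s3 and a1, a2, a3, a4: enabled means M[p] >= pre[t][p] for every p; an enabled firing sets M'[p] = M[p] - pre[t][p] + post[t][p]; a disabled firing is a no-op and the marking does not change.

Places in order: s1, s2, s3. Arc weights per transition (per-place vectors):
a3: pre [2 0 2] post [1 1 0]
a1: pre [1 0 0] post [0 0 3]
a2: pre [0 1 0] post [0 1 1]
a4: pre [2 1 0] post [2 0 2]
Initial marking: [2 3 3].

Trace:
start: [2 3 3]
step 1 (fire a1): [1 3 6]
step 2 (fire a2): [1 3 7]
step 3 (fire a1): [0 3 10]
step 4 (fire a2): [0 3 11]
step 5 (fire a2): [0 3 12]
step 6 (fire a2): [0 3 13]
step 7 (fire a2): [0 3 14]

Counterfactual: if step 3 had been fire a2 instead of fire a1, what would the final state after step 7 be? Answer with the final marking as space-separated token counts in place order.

1 3 12

(re-executing from step 3 with the substitution; state before step 3: [1 3 7])
step 3 (fire a2): [1 3 8]
step 4 (fire a2): [1 3 9]
step 5 (fire a2): [1 3 10]
step 6 (fire a2): [1 3 11]
step 7 (fire a2): [1 3 12]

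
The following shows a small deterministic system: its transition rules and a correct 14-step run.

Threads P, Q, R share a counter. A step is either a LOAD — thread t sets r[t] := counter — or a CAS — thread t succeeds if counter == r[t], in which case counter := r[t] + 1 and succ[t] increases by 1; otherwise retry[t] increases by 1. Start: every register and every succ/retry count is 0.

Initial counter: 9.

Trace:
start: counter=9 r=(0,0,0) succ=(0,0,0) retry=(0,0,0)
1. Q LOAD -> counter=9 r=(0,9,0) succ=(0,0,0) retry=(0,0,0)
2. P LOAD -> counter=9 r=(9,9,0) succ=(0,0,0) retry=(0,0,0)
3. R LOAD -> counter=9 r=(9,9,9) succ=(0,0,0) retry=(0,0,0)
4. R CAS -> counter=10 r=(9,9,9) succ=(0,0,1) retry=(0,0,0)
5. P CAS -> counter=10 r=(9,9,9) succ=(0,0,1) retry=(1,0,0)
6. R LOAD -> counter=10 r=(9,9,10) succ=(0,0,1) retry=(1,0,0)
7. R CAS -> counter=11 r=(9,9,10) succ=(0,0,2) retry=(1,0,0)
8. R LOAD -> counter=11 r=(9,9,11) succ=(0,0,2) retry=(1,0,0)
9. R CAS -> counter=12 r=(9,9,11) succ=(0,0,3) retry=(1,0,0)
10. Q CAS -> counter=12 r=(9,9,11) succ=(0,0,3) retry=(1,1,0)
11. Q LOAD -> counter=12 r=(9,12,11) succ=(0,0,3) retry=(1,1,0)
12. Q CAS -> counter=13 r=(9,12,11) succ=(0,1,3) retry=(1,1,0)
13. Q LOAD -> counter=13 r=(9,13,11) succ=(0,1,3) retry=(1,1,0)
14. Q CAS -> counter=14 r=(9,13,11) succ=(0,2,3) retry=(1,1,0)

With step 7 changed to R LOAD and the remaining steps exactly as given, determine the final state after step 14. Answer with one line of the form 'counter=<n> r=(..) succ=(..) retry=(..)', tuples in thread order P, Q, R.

(re-executing from step 7 with the substitution; state before step 7: counter=10 r=(9,9,10) succ=(0,0,1) retry=(1,0,0))
7. R LOAD -> counter=10 r=(9,9,10) succ=(0,0,1) retry=(1,0,0)
8. R LOAD -> counter=10 r=(9,9,10) succ=(0,0,1) retry=(1,0,0)
9. R CAS -> counter=11 r=(9,9,10) succ=(0,0,2) retry=(1,0,0)
10. Q CAS -> counter=11 r=(9,9,10) succ=(0,0,2) retry=(1,1,0)
11. Q LOAD -> counter=11 r=(9,11,10) succ=(0,0,2) retry=(1,1,0)
12. Q CAS -> counter=12 r=(9,11,10) succ=(0,1,2) retry=(1,1,0)
13. Q LOAD -> counter=12 r=(9,12,10) succ=(0,1,2) retry=(1,1,0)
14. Q CAS -> counter=13 r=(9,12,10) succ=(0,2,2) retry=(1,1,0)

counter=13 r=(9,12,10) succ=(0,2,2) retry=(1,1,0)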